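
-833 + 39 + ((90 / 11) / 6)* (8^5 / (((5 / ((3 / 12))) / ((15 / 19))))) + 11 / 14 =2840015 / 2926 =970.61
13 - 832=-819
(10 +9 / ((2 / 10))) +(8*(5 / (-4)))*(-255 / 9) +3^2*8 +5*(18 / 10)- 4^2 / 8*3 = 1240 / 3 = 413.33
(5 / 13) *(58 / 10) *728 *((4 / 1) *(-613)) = -3982048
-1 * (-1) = 1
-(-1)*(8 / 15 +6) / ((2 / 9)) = 147 / 5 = 29.40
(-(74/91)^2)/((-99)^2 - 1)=-1369/20288450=-0.00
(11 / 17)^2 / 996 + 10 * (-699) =-2012029439 / 287844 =-6990.00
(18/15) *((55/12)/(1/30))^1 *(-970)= -160050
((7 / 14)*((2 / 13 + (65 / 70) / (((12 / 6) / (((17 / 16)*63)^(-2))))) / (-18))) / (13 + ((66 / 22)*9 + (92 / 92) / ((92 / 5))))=-73919194 / 692357388723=-0.00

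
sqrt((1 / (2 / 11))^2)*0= 0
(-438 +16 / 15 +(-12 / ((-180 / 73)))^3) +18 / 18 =-1082258 / 3375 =-320.67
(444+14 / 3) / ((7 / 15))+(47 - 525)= 3384 / 7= 483.43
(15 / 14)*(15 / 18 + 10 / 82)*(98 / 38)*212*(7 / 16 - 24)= -164343725 / 12464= -13185.47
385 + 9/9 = 386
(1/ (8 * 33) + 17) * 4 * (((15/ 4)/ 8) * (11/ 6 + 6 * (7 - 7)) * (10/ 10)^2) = 22445/ 384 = 58.45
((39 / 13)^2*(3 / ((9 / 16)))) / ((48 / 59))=59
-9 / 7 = -1.29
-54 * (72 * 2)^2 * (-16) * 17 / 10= 152285184 / 5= 30457036.80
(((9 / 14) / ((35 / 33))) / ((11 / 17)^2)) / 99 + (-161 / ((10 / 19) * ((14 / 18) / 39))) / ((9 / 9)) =-454715328 / 29645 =-15338.69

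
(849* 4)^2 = 11532816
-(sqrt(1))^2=-1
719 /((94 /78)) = 28041 /47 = 596.62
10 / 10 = 1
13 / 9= 1.44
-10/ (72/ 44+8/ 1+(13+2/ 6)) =-165/ 379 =-0.44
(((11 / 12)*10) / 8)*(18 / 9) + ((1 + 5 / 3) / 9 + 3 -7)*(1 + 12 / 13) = -13565 / 2808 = -4.83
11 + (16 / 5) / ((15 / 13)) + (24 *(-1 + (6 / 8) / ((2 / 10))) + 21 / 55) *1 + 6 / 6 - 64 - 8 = 7553 / 825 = 9.16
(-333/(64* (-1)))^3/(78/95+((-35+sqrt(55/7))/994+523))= 2833967565547817265/10537943156677148672 - 777600795825* sqrt(385)/10537943156677148672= 0.27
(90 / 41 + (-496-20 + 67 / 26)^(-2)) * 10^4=160376498060000 / 7306027841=21951.26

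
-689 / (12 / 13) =-8957 / 12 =-746.42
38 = 38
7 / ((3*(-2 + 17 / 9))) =-21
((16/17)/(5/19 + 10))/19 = 16/3315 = 0.00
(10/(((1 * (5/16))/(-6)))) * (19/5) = -3648/5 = -729.60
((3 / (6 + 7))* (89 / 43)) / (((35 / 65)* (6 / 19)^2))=32129 / 3612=8.90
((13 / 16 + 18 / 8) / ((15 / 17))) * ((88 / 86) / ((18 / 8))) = 9163 / 5805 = 1.58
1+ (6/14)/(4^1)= 31/28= 1.11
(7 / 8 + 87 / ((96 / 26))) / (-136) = -23 / 128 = -0.18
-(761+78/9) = -769.67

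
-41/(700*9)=-41/6300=-0.01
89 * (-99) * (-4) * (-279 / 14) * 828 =-4070893464 / 7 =-581556209.14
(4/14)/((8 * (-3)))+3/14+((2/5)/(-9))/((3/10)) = 41/756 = 0.05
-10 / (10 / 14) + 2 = -12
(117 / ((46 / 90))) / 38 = 5265 / 874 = 6.02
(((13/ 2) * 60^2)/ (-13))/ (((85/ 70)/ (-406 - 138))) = 806400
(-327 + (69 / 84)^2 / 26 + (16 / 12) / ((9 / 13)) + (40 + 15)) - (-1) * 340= 38499275 / 550368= 69.95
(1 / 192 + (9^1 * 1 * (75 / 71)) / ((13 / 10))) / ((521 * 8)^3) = 1296923 / 12831755049664512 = 0.00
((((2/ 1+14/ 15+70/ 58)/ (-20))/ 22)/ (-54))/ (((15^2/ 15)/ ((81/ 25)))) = 1801/ 47850000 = 0.00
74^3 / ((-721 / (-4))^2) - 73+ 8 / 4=-30425127 / 519841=-58.53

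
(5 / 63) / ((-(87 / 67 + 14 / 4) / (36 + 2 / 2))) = -24790 / 40509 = -0.61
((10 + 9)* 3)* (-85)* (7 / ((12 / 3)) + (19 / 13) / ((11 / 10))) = -8532045 / 572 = -14916.16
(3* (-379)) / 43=-1137 / 43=-26.44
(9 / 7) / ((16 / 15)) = 1.21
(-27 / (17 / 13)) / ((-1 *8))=351 / 136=2.58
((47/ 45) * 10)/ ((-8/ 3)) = -47/ 12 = -3.92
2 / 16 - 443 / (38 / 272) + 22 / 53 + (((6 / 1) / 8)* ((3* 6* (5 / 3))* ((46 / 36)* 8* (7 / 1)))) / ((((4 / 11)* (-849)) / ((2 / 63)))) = -195167451281 / 61555896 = -3170.57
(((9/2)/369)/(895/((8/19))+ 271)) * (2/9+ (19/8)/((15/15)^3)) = 17/1286334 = 0.00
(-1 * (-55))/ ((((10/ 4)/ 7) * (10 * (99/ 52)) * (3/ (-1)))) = -364/ 135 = -2.70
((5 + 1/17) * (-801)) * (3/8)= -103329/68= -1519.54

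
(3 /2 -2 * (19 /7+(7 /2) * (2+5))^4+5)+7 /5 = -105357820889 /96040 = -1097020.21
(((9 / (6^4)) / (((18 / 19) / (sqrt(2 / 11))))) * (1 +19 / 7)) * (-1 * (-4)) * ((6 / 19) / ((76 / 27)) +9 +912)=2881853 * sqrt(22) / 316008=42.77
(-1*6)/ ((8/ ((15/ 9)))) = -5/ 4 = -1.25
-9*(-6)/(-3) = -18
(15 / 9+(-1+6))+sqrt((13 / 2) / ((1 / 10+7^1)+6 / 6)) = sqrt(65) / 9+20 / 3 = 7.56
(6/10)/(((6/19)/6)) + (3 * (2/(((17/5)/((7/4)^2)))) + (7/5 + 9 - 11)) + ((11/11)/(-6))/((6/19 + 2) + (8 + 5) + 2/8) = 39080591/2413320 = 16.19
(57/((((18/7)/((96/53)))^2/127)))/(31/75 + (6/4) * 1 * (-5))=-1513433600/2985967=-506.85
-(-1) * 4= 4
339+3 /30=3391 /10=339.10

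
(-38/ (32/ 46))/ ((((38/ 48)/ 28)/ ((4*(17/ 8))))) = -16422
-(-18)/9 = 2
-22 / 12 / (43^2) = -11 / 11094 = -0.00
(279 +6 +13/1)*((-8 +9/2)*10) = -10430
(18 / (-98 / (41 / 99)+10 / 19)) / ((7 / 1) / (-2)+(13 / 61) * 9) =427671 / 8874526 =0.05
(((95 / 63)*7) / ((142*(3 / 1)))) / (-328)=-95 / 1257552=-0.00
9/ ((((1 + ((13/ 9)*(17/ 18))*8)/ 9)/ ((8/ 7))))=52488/ 6755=7.77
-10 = -10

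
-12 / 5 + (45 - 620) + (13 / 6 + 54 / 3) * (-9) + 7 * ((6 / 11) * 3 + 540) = 333581 / 110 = 3032.55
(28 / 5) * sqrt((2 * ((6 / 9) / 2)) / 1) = 28 * sqrt(6) / 15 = 4.57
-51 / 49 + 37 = 1762 / 49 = 35.96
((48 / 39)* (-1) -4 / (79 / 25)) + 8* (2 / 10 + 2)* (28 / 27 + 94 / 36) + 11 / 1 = 10080991 / 138645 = 72.71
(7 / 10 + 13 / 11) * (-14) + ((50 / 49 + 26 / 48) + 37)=790171 / 64680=12.22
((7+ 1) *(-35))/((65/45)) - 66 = -3378/13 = -259.85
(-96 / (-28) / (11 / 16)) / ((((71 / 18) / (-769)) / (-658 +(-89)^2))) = -38605227264 / 5467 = -7061501.24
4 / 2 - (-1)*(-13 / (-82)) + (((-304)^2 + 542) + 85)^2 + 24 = 709873989763 / 82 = 8656999875.16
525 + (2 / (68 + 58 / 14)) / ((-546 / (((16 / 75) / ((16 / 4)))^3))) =4362134765561 / 8308828125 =525.00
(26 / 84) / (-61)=-0.01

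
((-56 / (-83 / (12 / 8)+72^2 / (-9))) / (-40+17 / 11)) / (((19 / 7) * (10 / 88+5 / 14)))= -664048 / 367866885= -0.00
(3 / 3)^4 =1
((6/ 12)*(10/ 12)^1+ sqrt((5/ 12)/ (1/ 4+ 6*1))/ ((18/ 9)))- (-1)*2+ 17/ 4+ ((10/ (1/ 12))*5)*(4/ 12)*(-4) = -2380/ 3+ sqrt(15)/ 30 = -793.20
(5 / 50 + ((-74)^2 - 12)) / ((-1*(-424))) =54641 / 4240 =12.89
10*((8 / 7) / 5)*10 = 160 / 7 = 22.86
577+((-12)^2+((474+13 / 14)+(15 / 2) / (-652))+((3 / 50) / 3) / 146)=19922306357 / 16658600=1195.92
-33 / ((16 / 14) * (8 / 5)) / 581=-165 / 5312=-0.03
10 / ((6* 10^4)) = 1 / 6000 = 0.00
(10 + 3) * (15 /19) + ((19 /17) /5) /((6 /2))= 50086 /4845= 10.34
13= 13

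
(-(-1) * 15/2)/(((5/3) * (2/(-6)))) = -27/2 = -13.50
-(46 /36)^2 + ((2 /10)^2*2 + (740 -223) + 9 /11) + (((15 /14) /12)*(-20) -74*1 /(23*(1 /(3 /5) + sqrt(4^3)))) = 213889179607 /416007900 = 514.15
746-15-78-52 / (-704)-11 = 113005 / 176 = 642.07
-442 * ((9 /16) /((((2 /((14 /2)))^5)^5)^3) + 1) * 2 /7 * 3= -14391598647477869710652527106116647383223013430521572316420369443225 /1057810092162800527867904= -13605087296957792984469730000000000000000000.00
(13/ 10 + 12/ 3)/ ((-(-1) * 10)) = 53/ 100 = 0.53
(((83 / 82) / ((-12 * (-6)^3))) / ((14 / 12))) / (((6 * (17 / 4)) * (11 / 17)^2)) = 1411 / 45006192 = 0.00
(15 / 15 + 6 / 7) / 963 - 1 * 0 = 13 / 6741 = 0.00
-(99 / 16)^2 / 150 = -3267 / 12800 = -0.26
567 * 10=5670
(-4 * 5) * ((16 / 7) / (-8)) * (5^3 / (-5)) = -1000 / 7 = -142.86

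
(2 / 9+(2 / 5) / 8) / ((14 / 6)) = 7 / 60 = 0.12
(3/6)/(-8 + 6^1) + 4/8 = 1/4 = 0.25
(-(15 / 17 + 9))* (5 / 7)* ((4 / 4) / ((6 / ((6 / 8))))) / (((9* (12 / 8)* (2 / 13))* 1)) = -65 / 153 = -0.42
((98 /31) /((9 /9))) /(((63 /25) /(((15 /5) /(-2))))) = -1.88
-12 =-12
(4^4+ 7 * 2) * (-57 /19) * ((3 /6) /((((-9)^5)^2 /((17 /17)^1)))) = -5 /43046721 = -0.00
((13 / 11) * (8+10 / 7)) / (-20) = -39 / 70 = -0.56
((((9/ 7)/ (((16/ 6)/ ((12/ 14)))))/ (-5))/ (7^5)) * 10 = -0.00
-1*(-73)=73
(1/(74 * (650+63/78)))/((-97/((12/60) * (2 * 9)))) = -234/303647345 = -0.00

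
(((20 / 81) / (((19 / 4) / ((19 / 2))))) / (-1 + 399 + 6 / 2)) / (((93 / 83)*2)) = 1660 / 3020733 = 0.00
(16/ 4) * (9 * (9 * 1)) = 324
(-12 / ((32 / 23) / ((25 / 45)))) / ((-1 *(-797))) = -115 / 19128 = -0.01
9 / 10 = 0.90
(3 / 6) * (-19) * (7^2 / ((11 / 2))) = -931 / 11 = -84.64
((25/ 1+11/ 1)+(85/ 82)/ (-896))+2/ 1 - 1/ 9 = 25053187/ 661248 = 37.89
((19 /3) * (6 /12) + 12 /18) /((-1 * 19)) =-23 /114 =-0.20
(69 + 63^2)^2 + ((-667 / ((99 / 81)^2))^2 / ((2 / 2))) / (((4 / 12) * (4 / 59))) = 1471560283449 / 58564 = 25127386.85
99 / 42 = 33 / 14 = 2.36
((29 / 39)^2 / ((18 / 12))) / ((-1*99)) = -1682 / 451737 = -0.00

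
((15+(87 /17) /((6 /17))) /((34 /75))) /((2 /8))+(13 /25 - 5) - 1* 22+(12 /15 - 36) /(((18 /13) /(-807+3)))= 26358433 /1275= 20673.28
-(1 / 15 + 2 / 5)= -7 / 15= -0.47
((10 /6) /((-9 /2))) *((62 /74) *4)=-1.24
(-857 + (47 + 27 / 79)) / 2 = -63963 / 158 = -404.83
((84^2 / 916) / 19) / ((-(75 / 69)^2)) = -933156 / 2719375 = -0.34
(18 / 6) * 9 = 27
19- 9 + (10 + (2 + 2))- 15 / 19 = 441 / 19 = 23.21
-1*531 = -531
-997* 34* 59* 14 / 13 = -27999748 / 13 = -2153826.77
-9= -9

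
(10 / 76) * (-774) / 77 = -1935 / 1463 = -1.32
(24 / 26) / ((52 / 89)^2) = 23763 / 8788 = 2.70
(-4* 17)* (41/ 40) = -697/ 10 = -69.70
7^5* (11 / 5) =184877 / 5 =36975.40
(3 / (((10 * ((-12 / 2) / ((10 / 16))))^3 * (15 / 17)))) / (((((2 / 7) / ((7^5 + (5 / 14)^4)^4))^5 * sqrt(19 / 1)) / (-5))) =2694661299119166714418626723493585914840930307113165185447729874058096923929416172521741298961373124914372629768554023870594009429591476098382769531776261256804819680606214281617 * sqrt(19) / 1568447305930601011109401169686510604229954750247597480515251742133895739979394619327446079504384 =7488779664778989046859669000000000000000000000000000000000000000000000000000000000.00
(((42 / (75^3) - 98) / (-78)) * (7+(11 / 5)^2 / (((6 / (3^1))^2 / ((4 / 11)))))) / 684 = 106804579 / 7815234375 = 0.01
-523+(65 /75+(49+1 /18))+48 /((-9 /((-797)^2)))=-304942897 /90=-3388254.41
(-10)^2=100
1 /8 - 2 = -15 /8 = -1.88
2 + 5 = 7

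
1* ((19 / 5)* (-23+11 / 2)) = -133 / 2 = -66.50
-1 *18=-18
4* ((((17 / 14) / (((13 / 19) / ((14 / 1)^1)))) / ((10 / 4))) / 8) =323 / 65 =4.97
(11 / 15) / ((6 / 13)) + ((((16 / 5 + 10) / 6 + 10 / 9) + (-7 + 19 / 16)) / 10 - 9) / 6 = 0.05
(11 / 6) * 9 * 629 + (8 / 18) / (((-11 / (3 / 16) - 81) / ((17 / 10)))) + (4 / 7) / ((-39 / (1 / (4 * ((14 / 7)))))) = 1978607752 / 190645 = 10378.49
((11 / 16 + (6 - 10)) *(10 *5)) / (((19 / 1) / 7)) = -9275 / 152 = -61.02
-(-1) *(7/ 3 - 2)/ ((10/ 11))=11/ 30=0.37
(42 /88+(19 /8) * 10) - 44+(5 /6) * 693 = 6135 /11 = 557.73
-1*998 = -998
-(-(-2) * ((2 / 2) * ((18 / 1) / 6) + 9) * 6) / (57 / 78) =-3744 / 19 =-197.05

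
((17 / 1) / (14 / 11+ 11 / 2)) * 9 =3366 / 149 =22.59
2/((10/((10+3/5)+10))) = 103/25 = 4.12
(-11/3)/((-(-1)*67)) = -11/201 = -0.05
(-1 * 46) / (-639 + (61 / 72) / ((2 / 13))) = 6624 / 91223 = 0.07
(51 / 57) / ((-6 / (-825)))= 4675 / 38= 123.03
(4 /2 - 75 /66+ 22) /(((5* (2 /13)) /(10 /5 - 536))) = -15871.94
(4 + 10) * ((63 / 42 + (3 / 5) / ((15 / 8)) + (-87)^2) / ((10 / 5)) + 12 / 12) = 2650487 / 50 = 53009.74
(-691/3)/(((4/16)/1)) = -2764/3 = -921.33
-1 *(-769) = 769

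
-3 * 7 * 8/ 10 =-16.80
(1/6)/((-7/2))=-1/21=-0.05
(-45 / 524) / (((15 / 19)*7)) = -57 / 3668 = -0.02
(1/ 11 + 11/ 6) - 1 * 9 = -467/ 66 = -7.08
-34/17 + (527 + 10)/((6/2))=177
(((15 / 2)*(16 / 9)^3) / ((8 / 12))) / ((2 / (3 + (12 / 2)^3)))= 186880 / 27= 6921.48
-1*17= -17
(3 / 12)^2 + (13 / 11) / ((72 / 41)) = 1165 / 1584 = 0.74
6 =6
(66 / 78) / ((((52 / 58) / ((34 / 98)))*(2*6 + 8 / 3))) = 1479 / 66248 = 0.02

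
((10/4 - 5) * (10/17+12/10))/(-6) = 38/51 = 0.75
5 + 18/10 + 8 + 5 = 99/5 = 19.80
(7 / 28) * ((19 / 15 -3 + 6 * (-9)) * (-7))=1463 / 15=97.53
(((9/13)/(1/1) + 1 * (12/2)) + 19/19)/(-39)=-100/507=-0.20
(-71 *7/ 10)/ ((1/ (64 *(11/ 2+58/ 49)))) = -148816/ 7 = -21259.43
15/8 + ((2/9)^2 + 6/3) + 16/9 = 3695/648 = 5.70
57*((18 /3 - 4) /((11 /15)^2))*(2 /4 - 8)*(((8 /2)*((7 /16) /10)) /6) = -89775 /1936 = -46.37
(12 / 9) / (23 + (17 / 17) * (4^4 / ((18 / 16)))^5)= 78732 / 36028797020322095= 0.00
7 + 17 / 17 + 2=10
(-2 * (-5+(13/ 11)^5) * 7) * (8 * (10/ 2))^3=388829952000/ 161051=2414328.08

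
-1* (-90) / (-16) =-45 / 8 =-5.62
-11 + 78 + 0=67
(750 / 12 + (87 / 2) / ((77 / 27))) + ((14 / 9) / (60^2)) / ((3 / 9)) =32330339 / 415800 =77.75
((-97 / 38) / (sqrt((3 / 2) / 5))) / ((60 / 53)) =-5141 * sqrt(30) / 6840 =-4.12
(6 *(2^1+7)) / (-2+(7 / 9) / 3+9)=729 / 98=7.44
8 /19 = 0.42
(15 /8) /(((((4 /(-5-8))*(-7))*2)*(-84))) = -65 /12544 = -0.01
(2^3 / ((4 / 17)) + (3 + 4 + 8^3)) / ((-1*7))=-79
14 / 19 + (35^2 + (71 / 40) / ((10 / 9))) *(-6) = -27963623 / 3800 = -7358.85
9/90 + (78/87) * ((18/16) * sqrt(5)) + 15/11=161/110 + 117 * sqrt(5)/116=3.72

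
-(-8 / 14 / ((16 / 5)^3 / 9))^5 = 1802032470703125 / 18922999734303981568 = 0.00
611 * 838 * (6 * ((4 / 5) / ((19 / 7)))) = 905463.41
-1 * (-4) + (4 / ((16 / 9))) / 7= 121 / 28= 4.32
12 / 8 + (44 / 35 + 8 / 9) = 2297 / 630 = 3.65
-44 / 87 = -0.51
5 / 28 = 0.18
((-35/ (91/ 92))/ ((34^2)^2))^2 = 13225/ 18862448120464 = 0.00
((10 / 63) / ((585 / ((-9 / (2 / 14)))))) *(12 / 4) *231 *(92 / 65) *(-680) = 1926848 / 169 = 11401.47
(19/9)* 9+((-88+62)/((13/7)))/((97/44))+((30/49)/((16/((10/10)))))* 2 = 241947/19012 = 12.73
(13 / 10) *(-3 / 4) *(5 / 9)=-13 / 24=-0.54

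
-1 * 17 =-17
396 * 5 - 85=1895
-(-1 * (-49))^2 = -2401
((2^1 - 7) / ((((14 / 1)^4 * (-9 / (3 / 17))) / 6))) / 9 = 5 / 2938824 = 0.00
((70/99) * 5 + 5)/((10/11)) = 169/18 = 9.39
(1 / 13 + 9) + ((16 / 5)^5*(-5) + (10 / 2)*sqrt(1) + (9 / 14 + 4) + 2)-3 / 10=-94259041 / 56875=-1657.30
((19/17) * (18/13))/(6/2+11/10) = 3420/9061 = 0.38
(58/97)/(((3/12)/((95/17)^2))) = 2093800/28033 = 74.69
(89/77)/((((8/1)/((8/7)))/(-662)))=-58918/539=-109.31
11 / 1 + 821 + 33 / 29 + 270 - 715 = 11256 / 29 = 388.14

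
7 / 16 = 0.44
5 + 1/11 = 56/11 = 5.09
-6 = -6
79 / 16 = 4.94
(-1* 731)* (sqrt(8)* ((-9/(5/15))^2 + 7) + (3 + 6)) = -1076032* sqrt(2) - 6579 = -1528318.05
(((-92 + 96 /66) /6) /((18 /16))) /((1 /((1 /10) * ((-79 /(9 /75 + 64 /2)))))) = 262280 /79497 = 3.30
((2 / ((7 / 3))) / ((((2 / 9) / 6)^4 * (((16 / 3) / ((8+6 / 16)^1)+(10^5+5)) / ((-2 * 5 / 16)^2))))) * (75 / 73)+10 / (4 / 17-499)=5038818081660655 / 2786994109672864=1.81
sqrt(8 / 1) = 2.83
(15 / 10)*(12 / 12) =3 / 2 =1.50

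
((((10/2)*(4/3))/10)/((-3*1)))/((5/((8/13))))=-16/585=-0.03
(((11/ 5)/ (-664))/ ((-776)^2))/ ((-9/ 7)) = 77/ 17993018880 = 0.00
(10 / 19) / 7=10 / 133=0.08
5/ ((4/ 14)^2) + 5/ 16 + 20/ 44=10915/ 176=62.02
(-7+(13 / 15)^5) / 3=-2.17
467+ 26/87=40655/87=467.30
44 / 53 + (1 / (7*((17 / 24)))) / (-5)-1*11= -321977 / 31535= -10.21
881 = 881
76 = 76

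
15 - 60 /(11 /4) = -75 /11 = -6.82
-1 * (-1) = 1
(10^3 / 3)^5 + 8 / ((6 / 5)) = 4115226337455.23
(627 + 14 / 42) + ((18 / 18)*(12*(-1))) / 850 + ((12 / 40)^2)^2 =319936931 / 510000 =627.33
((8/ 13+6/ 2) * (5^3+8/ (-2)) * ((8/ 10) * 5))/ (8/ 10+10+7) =113740/ 1157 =98.31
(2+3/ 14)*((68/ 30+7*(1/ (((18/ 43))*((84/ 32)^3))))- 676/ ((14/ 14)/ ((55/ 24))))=-5706458393/ 1666980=-3423.23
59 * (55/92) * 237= 769065/92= 8359.40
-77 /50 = -1.54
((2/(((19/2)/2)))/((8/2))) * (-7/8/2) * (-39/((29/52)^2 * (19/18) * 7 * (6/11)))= 1.43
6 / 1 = 6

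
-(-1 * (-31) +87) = -118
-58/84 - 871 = -36611/42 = -871.69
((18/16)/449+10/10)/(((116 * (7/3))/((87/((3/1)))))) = 10803/100576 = 0.11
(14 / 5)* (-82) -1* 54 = -1418 / 5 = -283.60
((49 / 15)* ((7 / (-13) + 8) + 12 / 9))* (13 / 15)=16807 / 675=24.90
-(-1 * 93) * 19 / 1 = 1767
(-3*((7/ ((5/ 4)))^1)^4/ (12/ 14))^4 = 21419073388872909199507456/ 152587890625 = 140372039361317.50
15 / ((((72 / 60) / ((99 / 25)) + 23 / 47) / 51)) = 1186515 / 1229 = 965.43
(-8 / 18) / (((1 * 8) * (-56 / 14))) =1 / 72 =0.01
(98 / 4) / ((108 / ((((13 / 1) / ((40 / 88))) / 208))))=539 / 17280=0.03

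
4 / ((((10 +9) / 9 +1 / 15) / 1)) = 90 / 49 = 1.84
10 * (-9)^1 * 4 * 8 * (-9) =25920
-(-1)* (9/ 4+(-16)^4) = 262153/ 4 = 65538.25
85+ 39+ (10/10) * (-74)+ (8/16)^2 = 201/4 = 50.25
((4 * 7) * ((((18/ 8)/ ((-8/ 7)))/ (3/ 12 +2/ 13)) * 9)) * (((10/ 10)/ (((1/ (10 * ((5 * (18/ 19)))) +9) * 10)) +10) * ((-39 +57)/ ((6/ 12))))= -3594689280/ 8119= -442750.25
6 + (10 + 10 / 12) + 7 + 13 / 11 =1651 / 66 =25.02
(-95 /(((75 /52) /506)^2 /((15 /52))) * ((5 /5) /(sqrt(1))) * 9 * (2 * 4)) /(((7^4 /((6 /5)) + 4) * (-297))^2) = -126464 /184632075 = -0.00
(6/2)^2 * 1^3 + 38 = 47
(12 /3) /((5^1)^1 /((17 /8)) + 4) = 17 /27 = 0.63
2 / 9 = 0.22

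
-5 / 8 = -0.62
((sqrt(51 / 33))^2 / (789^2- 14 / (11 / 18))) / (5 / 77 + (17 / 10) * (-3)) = -13090 / 26547676083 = -0.00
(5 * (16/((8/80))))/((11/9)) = 7200/11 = 654.55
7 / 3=2.33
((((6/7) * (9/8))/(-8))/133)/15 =-9/148960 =-0.00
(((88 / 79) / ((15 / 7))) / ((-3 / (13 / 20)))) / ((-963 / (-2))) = -4004 / 17117325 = -0.00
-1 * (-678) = 678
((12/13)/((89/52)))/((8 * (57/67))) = 134/1691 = 0.08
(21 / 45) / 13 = 7 / 195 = 0.04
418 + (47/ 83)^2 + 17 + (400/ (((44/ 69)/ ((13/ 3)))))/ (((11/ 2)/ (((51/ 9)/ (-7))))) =616908484/ 17504949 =35.24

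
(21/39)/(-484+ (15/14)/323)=-31654/28452229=-0.00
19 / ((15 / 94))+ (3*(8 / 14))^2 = 89674 / 735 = 122.01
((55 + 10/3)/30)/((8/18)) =35/8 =4.38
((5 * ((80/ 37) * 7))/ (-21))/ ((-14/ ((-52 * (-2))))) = 20800/ 777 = 26.77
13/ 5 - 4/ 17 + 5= 626/ 85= 7.36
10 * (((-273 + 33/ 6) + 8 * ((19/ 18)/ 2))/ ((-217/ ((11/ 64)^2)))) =409585/ 1142784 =0.36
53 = 53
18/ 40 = 9/ 20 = 0.45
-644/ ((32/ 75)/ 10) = -60375/ 4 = -15093.75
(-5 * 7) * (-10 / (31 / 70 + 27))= 24500 / 1921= 12.75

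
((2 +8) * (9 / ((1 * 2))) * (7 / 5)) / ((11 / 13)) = 819 / 11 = 74.45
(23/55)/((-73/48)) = -1104/4015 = -0.27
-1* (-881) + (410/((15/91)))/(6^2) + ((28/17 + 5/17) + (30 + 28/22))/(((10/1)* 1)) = 24068936/25245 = 953.41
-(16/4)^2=-16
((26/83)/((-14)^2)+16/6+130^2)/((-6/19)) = -7836719309/146412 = -53525.12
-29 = -29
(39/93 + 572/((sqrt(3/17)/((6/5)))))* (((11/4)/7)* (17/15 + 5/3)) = 143/310 + 6292* sqrt(51)/25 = 1797.82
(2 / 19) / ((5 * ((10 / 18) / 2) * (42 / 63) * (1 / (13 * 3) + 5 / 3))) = 351 / 5225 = 0.07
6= 6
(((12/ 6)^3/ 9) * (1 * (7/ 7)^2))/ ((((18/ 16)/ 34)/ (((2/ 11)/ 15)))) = 4352/ 13365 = 0.33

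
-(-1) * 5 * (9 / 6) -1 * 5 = 5 / 2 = 2.50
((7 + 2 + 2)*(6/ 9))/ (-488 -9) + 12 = 17870/ 1491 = 11.99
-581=-581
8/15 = 0.53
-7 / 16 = -0.44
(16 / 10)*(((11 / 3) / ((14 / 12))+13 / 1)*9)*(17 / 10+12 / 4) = 191196 / 175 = 1092.55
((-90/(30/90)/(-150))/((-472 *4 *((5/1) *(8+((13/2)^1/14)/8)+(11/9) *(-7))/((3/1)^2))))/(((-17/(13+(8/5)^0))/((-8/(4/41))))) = -5858244/320844655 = -0.02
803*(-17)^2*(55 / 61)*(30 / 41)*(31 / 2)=5935113525 / 2501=2373096.17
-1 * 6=-6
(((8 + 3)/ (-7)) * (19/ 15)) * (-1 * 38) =7942/ 105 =75.64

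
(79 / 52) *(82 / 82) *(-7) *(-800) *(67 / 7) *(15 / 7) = 15879000 / 91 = 174494.51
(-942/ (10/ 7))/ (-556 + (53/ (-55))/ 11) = 398937/ 336433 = 1.19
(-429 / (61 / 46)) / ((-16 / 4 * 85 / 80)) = 78936 / 1037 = 76.12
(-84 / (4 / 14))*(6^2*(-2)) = 21168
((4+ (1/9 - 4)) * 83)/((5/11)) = 913/45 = 20.29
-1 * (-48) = 48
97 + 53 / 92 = 8977 / 92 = 97.58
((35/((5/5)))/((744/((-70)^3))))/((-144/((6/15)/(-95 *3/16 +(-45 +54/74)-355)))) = -22209250/206666181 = -0.11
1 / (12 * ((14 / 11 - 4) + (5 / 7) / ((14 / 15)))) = -539 / 12690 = -0.04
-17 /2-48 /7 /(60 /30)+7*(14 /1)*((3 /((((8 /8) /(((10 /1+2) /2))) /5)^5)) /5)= 20003759833 /14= 1428839988.07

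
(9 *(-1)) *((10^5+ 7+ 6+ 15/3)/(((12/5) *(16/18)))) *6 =-20253645/8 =-2531705.62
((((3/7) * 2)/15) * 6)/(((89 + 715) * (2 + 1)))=1/7035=0.00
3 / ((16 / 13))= 39 / 16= 2.44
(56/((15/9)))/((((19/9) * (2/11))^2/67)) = 27580014/1805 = 15279.79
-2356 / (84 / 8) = -4712 / 21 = -224.38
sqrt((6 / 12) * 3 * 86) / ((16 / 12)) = 3 * sqrt(129) / 4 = 8.52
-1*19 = -19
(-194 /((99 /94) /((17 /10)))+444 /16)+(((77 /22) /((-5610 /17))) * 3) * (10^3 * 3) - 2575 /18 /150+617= 698539 /2970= 235.20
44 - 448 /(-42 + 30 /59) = 8384 /153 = 54.80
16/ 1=16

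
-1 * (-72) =72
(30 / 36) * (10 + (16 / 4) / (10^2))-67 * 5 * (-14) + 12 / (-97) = 13671887 / 2910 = 4698.24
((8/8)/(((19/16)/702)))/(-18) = -624/19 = -32.84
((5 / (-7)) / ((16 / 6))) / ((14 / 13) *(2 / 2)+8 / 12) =-585 / 3808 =-0.15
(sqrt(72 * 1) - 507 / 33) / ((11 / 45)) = -7605 / 121+270 * sqrt(2) / 11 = -28.14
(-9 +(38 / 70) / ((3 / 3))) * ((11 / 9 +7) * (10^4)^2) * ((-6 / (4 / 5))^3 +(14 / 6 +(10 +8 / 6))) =536483720000000 / 189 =2838538201058.20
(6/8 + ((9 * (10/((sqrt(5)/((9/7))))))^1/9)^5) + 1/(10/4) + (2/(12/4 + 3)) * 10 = 269/60 + 47239200 * sqrt(5)/16807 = 6289.37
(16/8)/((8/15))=15/4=3.75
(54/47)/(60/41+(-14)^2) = 1107/190256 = 0.01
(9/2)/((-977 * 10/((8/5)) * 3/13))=-78/24425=-0.00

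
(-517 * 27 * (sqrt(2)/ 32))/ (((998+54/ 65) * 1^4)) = -907335 * sqrt(2)/ 2077568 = -0.62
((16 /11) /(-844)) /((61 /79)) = -0.00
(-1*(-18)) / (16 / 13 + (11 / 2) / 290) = 15080 / 1047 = 14.40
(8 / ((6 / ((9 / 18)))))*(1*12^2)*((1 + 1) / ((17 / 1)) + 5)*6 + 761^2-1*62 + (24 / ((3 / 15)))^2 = 10138915 / 17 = 596406.76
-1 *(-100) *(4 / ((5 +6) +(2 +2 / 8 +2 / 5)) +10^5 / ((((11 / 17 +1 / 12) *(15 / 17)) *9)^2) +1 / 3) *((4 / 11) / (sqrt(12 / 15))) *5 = 486528806017000 *sqrt(5) / 1800079281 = 604368.65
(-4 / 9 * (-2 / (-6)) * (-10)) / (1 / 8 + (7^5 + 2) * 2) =64 / 1452303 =0.00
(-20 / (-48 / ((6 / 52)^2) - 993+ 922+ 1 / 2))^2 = 576 / 19456921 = 0.00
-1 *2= -2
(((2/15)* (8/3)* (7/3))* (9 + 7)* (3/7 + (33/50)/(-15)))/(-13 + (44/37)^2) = -117931136/267654375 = -0.44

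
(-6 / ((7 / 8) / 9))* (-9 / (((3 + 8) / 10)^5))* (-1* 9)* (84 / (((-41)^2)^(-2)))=-118654834694400000 / 161051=-736753169458.12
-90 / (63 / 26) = -260 / 7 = -37.14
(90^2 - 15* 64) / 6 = 1190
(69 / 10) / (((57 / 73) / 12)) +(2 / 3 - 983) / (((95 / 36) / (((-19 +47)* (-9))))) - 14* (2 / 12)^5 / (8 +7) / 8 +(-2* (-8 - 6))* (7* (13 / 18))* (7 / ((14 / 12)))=840040222331 / 8864640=94763.04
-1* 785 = -785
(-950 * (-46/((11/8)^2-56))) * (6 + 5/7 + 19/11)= -1817920000/266651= -6817.60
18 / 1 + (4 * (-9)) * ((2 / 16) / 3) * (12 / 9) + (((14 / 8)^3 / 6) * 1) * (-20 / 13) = 18253 / 1248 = 14.63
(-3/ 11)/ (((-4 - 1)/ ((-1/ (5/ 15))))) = -9/ 55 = -0.16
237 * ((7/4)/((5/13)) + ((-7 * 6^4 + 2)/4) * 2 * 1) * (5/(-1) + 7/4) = 279166329/80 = 3489579.11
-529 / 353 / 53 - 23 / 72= -468395 / 1347048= -0.35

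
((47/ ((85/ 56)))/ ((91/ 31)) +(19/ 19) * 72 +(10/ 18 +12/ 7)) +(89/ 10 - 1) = 92.72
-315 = -315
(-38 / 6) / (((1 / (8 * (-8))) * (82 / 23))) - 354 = -29558 / 123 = -240.31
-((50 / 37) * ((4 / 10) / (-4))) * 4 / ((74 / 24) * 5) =48 / 1369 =0.04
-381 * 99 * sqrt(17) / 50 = -37719 * sqrt(17) / 50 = -3110.39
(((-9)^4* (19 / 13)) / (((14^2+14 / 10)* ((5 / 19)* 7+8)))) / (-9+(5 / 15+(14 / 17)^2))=-201324285 / 325847522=-0.62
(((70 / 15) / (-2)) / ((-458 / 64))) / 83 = 224 / 57021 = 0.00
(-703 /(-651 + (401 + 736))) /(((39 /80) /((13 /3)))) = -28120 /2187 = -12.86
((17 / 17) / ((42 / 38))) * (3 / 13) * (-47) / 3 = -3.27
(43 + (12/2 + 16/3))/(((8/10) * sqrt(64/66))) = 68.97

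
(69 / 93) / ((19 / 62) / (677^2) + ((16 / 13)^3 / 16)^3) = 223576081283874982 / 476949532676055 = 468.76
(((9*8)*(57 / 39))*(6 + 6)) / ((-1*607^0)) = -16416 / 13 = -1262.77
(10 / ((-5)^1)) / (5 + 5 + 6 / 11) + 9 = 511 / 58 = 8.81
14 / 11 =1.27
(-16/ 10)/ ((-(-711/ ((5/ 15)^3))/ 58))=-0.00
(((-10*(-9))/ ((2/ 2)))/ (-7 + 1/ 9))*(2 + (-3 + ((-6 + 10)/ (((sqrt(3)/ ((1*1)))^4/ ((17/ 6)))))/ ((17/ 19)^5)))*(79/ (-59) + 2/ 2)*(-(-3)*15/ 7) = 36411268500/ 1069319363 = 34.05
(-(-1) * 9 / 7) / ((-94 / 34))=-153 / 329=-0.47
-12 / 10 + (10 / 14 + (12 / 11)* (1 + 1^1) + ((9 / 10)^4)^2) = 16374597517 / 7700000000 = 2.13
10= 10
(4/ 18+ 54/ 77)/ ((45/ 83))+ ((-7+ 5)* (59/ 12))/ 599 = 12604891/ 7471926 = 1.69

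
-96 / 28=-24 / 7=-3.43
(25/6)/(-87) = -25/522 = -0.05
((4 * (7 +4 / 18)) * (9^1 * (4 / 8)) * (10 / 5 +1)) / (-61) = -390 / 61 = -6.39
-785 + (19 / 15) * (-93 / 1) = -902.80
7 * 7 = 49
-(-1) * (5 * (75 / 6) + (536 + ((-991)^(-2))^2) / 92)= 6062740707266447 / 88732444331612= 68.33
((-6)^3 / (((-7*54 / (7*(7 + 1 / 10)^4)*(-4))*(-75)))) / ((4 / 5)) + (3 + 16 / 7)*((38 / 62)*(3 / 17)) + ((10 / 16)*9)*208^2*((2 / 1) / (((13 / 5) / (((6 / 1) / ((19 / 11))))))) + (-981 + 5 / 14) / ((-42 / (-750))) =186286566081630797 / 294382200000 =632805.13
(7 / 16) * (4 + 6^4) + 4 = 2291 / 4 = 572.75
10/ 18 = 5/ 9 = 0.56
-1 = -1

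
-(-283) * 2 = 566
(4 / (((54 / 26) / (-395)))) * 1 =-20540 / 27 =-760.74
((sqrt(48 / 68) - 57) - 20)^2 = 5800.32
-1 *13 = -13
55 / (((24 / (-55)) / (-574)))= 868175 / 12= 72347.92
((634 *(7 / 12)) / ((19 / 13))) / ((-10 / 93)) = -894257 / 380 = -2353.31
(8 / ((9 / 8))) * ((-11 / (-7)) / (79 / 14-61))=-1408 / 6975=-0.20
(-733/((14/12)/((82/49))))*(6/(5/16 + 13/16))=-1923392/343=-5607.56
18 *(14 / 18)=14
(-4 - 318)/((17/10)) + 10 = -3050/17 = -179.41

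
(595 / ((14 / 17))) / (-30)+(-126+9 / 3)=-147.08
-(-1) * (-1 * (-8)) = 8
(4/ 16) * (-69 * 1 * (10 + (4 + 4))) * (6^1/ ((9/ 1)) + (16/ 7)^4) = -20845935/ 2401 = -8682.19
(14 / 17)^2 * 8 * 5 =7840 / 289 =27.13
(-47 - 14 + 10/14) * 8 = -3376/7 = -482.29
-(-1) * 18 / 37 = 18 / 37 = 0.49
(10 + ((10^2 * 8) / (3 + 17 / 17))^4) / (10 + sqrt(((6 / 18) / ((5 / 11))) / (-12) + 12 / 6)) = 2880000018000 / 17651-9600000060 * sqrt(1745) / 17651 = 140444015.80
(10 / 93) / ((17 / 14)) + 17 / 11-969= -16823462 / 17391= -967.37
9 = 9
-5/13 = -0.38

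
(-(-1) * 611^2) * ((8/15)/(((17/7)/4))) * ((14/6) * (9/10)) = 292683664/425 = 688667.44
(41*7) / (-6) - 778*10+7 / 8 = -187847 / 24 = -7826.96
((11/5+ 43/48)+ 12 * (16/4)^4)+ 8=739943/240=3083.10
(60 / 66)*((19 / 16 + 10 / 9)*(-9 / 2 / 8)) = -1655 / 1408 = -1.18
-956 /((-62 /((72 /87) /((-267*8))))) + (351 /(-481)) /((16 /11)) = -0.51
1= 1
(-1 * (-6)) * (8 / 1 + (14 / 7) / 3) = 52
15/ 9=1.67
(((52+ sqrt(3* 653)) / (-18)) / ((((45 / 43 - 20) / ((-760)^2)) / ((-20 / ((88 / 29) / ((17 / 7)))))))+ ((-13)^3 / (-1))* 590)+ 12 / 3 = -3061135600* sqrt(1959) / 112959 - 12757754794 / 112959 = -1312382.62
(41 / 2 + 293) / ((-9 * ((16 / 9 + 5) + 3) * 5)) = -57 / 80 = -0.71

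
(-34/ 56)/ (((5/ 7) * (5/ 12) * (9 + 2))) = -51/ 275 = -0.19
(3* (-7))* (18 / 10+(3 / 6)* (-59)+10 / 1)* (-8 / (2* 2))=-3717 / 5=-743.40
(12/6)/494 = 0.00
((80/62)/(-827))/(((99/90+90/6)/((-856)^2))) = -293094400/4127557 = -71.01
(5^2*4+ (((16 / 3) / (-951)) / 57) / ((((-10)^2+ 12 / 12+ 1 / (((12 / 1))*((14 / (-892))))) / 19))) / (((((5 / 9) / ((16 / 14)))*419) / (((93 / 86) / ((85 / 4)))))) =1706171268288 / 68288365363225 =0.02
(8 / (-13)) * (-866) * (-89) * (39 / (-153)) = 616592 / 51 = 12090.04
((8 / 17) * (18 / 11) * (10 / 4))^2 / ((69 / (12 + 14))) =1123200 / 804287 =1.40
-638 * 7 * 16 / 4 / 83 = -17864 / 83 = -215.23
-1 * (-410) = 410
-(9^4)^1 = -6561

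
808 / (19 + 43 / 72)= 58176 / 1411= 41.23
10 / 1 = 10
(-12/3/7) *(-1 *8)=32/7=4.57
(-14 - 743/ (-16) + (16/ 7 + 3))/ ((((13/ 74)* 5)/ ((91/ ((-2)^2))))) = 977.03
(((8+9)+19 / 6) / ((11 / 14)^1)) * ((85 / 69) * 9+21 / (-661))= 4313848 / 15203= 283.75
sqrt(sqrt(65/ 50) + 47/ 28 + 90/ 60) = 2.08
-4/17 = -0.24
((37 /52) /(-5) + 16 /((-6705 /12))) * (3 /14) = -19867 /542360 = -0.04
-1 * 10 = -10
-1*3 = -3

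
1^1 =1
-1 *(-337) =337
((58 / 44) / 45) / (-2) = -29 / 1980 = -0.01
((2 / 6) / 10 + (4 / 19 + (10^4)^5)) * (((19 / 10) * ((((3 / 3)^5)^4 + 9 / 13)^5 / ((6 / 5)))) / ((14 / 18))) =36719628000000000000089544356 / 12995255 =2825618119844512477830.53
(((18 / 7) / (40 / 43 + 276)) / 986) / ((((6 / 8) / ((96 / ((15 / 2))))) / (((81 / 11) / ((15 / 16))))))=3566592 / 2825247425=0.00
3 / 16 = 0.19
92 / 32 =23 / 8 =2.88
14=14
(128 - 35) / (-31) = -3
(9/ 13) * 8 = 72/ 13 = 5.54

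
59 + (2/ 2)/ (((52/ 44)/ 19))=976/ 13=75.08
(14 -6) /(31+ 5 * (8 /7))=56 /257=0.22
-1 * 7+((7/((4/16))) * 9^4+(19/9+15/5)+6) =1653409/9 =183712.11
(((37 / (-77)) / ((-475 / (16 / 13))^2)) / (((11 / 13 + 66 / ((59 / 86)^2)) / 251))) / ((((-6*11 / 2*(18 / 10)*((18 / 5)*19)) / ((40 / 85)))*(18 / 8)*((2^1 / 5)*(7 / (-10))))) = -132415680512 / 125481644565412358223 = -0.00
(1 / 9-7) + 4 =-26 / 9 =-2.89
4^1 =4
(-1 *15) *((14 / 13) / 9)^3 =-13720 / 533871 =-0.03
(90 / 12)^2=225 / 4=56.25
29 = 29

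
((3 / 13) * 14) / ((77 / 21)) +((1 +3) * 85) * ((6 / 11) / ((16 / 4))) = 6756 / 143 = 47.24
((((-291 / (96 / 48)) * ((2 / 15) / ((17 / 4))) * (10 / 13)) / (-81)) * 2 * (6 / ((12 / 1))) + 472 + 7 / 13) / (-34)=-8459687 / 608634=-13.90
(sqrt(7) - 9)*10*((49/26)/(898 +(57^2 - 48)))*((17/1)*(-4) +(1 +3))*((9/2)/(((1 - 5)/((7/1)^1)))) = -1111320/53287 +123480*sqrt(7)/53287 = -14.72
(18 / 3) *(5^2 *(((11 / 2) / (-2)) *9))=-7425 / 2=-3712.50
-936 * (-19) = 17784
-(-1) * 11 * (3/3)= 11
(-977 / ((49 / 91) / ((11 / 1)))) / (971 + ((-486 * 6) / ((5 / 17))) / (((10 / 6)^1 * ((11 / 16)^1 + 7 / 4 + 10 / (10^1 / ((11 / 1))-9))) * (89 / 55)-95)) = -33844291195 / 1829757377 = -18.50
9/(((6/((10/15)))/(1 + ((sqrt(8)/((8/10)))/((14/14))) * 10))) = 1 + 25 * sqrt(2) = 36.36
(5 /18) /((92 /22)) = 55 /828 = 0.07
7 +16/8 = 9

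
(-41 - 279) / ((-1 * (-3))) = -106.67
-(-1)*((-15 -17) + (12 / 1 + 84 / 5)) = -16 / 5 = -3.20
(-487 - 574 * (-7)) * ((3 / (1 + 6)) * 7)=10593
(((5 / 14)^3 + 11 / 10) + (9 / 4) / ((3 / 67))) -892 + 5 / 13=-149861609 / 178360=-840.22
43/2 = 21.50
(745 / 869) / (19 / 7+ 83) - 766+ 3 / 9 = -79842677 / 104280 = -765.66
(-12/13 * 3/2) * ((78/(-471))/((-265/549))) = -19764/41605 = -0.48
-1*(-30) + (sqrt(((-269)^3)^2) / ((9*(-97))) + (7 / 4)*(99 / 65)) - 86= -5073034231 / 226980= -22350.14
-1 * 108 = -108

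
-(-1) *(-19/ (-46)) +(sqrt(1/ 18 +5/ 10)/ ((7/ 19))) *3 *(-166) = 19/ 46 - 3154 *sqrt(5)/ 7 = -1007.10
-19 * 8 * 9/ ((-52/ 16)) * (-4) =-21888/ 13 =-1683.69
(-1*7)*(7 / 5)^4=-16807 / 625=-26.89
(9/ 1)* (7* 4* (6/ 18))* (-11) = -924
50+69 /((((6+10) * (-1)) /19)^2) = 37709 /256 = 147.30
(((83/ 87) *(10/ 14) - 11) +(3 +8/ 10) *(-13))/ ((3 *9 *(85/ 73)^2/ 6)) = -1938082694/ 198001125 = -9.79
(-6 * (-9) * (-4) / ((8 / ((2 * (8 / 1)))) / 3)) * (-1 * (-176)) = -228096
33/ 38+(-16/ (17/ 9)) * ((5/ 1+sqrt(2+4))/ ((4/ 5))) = -33639/ 646-180 * sqrt(6)/ 17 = -78.01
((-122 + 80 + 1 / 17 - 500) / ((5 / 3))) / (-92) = 27639 / 7820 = 3.53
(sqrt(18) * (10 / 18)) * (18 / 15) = 2 * sqrt(2) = 2.83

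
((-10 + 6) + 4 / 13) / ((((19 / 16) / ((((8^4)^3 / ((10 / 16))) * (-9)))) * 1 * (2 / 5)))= 1899956092796928 / 247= 7692129930351.94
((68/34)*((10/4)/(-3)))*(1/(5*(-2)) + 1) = -3/2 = -1.50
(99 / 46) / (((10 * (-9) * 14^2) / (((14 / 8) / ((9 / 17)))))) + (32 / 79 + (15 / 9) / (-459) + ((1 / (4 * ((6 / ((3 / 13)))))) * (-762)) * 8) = -58.21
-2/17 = -0.12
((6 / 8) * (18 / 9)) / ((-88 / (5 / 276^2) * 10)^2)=0.00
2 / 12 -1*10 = -59 / 6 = -9.83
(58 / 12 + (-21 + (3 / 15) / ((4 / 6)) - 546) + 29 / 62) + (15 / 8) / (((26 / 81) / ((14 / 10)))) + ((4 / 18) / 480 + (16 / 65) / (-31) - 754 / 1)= -28447907 / 21762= -1307.23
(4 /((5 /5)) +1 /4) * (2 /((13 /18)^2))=2754 /169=16.30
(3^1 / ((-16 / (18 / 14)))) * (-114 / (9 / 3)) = 513 / 56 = 9.16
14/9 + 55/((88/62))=1451/36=40.31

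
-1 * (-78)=78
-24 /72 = -1 /3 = -0.33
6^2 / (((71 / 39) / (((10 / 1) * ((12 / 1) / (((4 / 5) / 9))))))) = 1895400 / 71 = 26695.77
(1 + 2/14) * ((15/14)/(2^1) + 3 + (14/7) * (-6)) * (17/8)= -4029/196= -20.56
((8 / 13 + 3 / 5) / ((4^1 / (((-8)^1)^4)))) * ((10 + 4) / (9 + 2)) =1132544 / 715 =1583.98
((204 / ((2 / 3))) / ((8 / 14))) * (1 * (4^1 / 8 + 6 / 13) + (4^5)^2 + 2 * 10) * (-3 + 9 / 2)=87597692973 / 104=842285509.36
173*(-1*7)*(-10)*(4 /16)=6055 /2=3027.50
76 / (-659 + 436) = -76 / 223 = -0.34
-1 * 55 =-55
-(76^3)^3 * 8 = -676725150772625408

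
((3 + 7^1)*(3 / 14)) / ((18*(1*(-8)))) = -5 / 336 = -0.01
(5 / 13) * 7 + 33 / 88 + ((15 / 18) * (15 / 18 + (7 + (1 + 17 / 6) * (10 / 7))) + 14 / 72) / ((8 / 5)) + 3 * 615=168816 / 91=1855.12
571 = 571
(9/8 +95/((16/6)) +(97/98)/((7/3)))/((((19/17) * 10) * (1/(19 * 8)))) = 867051/1715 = 505.57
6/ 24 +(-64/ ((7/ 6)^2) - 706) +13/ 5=-750.17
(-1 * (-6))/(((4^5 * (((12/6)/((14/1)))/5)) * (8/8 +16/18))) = 945/8704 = 0.11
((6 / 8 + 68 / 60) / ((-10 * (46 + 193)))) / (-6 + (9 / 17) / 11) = 0.00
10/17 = 0.59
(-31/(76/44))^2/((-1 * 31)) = -3751/361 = -10.39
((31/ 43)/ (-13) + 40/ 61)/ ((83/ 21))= 0.15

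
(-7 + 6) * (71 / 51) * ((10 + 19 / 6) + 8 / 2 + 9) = -11147 / 306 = -36.43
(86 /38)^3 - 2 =65789 /6859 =9.59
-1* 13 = -13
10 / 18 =5 / 9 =0.56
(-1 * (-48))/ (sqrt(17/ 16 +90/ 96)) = 24 * sqrt(2) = 33.94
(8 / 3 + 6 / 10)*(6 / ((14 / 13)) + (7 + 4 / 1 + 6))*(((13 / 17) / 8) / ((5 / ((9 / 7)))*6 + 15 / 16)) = 28756 / 99025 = 0.29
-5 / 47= -0.11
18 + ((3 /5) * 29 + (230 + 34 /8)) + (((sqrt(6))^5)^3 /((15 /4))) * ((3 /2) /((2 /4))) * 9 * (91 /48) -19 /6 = 15989 /60 + 19105632 * sqrt(6) /5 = 9360076.41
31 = 31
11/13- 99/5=-1232/65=-18.95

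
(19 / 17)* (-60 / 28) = -285 / 119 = -2.39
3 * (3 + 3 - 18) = -36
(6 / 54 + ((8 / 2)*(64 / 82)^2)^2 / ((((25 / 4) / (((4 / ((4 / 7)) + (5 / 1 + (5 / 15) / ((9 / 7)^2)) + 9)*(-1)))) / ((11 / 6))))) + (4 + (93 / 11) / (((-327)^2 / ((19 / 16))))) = -3533616549873256049 / 107688326396151600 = -32.81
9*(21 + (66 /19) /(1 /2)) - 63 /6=241.03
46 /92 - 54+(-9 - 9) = -143 /2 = -71.50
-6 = -6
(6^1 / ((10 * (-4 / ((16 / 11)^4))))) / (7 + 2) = -16384 / 219615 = -0.07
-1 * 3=-3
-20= -20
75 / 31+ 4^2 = 571 / 31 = 18.42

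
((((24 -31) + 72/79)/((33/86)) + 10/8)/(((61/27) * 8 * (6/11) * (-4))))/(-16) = -457287/19738624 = -0.02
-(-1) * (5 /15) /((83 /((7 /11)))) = 7 /2739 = 0.00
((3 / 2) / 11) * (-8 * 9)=-108 / 11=-9.82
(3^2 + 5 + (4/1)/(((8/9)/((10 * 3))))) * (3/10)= 447/10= 44.70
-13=-13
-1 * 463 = -463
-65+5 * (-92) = -525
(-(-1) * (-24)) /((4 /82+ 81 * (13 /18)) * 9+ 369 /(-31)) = -20336 /436407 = -0.05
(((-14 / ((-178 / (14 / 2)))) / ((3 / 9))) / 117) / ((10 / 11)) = 0.02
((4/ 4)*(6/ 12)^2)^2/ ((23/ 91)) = 91/ 368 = 0.25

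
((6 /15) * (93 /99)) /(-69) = -62 /11385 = -0.01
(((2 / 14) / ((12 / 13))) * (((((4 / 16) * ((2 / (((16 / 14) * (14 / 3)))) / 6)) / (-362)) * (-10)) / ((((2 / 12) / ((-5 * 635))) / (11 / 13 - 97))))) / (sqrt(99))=9921875 * sqrt(11) / 2675904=12.30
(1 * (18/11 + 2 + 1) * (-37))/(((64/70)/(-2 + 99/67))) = 2311575/23584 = 98.01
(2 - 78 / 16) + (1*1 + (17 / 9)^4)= 569753 / 52488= 10.85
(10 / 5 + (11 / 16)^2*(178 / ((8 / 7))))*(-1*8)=-77431 / 128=-604.93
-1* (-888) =888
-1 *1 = -1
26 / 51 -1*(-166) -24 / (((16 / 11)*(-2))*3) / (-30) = 339493 / 2040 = 166.42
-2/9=-0.22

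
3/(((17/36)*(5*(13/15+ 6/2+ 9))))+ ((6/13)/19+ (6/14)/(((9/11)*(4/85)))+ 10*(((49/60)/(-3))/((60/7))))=67003799683/6126676920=10.94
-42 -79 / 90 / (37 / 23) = -141677 / 3330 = -42.55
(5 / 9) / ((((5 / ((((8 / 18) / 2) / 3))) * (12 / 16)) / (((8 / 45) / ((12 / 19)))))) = 304 / 98415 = 0.00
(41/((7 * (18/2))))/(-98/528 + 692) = 3608/3835419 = 0.00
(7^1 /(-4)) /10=-7 /40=-0.18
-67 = -67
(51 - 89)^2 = 1444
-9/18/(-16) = 1/32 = 0.03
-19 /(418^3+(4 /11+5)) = -0.00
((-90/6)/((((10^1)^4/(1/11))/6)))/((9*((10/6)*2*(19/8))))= -3/261250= -0.00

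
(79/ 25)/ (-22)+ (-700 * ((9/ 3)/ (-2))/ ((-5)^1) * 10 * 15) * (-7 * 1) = 121274921/ 550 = 220499.86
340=340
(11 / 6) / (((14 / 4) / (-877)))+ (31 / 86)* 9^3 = -355063 / 1806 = -196.60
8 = 8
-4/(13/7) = -28/13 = -2.15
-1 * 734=-734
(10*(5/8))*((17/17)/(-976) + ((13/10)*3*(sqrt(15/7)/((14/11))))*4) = -25/3904 + 2145*sqrt(105)/196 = 112.13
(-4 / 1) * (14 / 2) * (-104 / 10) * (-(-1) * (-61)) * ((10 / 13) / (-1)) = 13664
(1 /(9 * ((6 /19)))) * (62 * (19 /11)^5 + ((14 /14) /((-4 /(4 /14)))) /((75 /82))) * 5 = 1531217967821 /913159170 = 1676.84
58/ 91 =0.64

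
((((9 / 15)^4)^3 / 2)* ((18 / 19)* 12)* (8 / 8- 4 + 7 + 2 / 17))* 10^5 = 25713241344 / 5046875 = 5094.88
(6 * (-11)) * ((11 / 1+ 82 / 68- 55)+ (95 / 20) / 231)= 671887 / 238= 2823.05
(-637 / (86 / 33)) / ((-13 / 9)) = 169.22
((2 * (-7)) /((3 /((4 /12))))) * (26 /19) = -364 /171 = -2.13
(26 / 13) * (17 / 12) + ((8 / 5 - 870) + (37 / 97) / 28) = -35262631 / 40740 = -865.55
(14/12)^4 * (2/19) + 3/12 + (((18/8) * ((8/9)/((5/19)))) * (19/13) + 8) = 15647639/800280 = 19.55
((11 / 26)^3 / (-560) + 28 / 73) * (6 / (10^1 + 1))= 826483551 / 3951787840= 0.21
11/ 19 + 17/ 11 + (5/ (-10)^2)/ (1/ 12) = 2847/ 1045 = 2.72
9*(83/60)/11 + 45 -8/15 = 45.60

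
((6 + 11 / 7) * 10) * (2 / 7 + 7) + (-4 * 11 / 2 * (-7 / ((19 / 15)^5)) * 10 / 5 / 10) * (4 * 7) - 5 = 98411676715 / 121328851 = 811.12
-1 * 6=-6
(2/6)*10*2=20/3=6.67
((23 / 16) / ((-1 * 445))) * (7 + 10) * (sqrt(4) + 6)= -391 / 890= -0.44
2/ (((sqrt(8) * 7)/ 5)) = 5 * sqrt(2)/ 14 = 0.51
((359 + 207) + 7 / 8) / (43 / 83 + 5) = 376405 / 3664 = 102.73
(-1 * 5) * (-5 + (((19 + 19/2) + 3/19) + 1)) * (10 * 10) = -234250/19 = -12328.95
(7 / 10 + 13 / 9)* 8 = 772 / 45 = 17.16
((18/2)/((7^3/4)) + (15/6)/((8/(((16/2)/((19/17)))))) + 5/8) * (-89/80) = -13766253/4170880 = -3.30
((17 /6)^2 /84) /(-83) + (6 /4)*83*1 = 31248215 /250992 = 124.50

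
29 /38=0.76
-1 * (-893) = 893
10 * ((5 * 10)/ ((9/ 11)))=5500/ 9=611.11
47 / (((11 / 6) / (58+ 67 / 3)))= 22654 / 11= 2059.45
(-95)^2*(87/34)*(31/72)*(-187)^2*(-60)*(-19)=1585494717125/4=396373679281.25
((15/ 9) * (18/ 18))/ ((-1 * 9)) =-5/ 27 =-0.19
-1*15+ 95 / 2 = 65 / 2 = 32.50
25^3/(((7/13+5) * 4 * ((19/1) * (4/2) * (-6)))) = -203125/65664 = -3.09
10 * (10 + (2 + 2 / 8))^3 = 588245 / 32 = 18382.66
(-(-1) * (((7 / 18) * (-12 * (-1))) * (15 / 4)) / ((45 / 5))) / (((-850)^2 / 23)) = 161 / 2601000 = 0.00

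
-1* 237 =-237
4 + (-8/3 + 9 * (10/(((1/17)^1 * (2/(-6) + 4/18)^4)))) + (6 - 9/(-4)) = 120460075/12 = 10038339.58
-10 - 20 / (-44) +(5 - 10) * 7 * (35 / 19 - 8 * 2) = 101570 / 209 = 485.98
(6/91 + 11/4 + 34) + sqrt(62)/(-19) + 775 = 811.40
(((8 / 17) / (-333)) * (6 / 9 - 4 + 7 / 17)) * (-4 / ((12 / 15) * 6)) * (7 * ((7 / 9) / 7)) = -20860 / 7795197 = -0.00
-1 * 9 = -9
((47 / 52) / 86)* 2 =47 / 2236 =0.02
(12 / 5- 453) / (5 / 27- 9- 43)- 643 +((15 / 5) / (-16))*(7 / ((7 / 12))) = -17810771 / 27980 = -636.55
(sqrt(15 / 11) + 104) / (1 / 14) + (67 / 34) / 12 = 14 * sqrt(165) / 11 + 594115 / 408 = 1472.51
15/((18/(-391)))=-1955/6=-325.83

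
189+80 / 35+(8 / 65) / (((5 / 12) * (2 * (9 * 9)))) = 11749837 / 61425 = 191.29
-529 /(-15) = 35.27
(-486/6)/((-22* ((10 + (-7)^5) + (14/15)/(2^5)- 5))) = -9720/44357203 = -0.00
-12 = -12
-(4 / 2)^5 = -32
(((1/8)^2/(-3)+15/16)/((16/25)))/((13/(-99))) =-147675/13312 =-11.09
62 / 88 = 31 / 44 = 0.70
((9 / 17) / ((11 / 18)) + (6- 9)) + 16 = 2593 / 187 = 13.87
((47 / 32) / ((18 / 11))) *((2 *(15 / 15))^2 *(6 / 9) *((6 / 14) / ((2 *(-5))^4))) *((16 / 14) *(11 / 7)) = 5687 / 30870000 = 0.00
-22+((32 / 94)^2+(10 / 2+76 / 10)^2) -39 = 5405196 / 55225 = 97.88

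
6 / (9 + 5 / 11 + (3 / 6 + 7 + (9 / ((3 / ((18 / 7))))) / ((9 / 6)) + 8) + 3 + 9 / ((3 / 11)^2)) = 924 / 23731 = 0.04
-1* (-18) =18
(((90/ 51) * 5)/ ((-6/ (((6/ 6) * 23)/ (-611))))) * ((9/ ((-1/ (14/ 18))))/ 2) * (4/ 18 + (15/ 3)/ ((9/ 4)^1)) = -44275/ 93483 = -0.47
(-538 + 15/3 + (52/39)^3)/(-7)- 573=-93970/189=-497.20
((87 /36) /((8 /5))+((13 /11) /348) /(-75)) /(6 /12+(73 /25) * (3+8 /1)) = 3469021 /74921616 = 0.05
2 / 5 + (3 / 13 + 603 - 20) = 37936 / 65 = 583.63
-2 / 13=-0.15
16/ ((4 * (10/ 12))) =24/ 5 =4.80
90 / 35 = 18 / 7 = 2.57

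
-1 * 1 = -1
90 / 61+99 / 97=14769 / 5917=2.50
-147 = -147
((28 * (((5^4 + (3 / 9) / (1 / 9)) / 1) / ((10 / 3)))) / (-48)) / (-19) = 1099 / 190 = 5.78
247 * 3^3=6669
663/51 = 13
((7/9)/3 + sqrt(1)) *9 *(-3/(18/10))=-170/9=-18.89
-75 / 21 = -25 / 7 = -3.57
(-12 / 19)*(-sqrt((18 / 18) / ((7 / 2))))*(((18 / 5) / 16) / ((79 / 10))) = 27*sqrt(14) / 10507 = 0.01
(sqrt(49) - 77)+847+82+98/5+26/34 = 74746/85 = 879.36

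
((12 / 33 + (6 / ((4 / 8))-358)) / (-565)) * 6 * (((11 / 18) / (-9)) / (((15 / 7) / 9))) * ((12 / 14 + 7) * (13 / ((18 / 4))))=-23.76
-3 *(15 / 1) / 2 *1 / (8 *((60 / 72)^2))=-81 / 20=-4.05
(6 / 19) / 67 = 6 / 1273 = 0.00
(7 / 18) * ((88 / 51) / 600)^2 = 847 / 263351250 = 0.00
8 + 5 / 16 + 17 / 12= 467 / 48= 9.73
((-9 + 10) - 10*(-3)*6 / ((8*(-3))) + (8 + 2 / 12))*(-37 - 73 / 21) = -4250 / 63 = -67.46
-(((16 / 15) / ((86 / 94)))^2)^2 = -319794774016 / 173076800625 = -1.85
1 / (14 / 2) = 1 / 7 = 0.14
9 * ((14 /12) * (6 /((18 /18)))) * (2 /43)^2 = 252 /1849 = 0.14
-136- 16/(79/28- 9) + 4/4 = -22907/173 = -132.41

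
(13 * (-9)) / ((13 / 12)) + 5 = -103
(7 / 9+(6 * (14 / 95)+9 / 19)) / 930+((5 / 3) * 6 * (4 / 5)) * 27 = 85877113 / 397575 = 216.00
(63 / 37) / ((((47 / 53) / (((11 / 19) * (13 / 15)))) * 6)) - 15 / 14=-1053352 / 1156435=-0.91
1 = 1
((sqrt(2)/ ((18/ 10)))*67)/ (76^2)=335*sqrt(2)/ 51984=0.01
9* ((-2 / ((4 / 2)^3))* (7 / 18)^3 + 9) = 209609 / 2592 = 80.87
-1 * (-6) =6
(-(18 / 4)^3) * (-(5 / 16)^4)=455625 / 524288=0.87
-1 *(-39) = 39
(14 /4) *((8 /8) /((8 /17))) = 119 /16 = 7.44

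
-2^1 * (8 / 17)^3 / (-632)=128 / 388127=0.00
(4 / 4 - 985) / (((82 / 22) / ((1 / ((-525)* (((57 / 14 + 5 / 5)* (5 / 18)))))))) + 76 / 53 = 842404 / 470375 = 1.79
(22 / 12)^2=121 / 36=3.36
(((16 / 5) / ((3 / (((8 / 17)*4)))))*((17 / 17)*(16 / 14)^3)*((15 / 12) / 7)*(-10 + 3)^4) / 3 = 65536 / 153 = 428.34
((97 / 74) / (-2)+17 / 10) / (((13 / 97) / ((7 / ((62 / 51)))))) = 26768217 / 596440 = 44.88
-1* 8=-8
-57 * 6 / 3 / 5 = -114 / 5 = -22.80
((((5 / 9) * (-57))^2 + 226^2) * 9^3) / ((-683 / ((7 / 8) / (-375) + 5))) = -189738558999 / 683000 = -277801.70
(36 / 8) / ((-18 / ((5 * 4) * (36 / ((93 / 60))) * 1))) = -3600 / 31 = -116.13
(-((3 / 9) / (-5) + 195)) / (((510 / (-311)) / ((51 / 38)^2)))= 3864797 / 18050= 214.12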